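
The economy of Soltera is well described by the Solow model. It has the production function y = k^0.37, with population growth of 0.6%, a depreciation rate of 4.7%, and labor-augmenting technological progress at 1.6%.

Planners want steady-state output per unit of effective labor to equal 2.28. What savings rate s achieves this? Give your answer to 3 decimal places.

In steady state, investment equals break-even investment: s·k^α = (n + g + δ)·k.
Since y* = [s/(n + g + δ)]^(α/(1−α)), we have s/(n + g + δ) = (y*)^((1−α)/α) = 2.28^1.7027 = 4.0687.
Therefore s = 4.0687 × (n + g + δ) = 4.0687 × 0.069 = 0.2807.

s ≈ 0.281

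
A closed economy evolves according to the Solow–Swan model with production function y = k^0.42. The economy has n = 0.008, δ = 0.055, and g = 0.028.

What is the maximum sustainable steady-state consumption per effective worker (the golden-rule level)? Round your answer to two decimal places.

c_gold ≈ 1.76

At the golden rule, f'(k) = n + g + δ, so α·k^(α−1) = n + g + δ and k_gold = (α/(n + g + δ))^(1/(1−α)).
k_gold = (0.42/0.091)^(1/0.58) = 4.6154^1.7241 ≈ 13.9689
c_gold = f(k_gold) − (n + g + δ)·k_gold = 3.0267 − 0.091×13.9689 ≈ 1.7555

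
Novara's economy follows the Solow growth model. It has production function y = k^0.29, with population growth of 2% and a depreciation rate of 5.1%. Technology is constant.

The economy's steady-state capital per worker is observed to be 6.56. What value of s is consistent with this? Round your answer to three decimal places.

Steady state requires s·f(k) = (n + δ)·k, i.e. s·k^α = (n + δ)·k.
So s / (n + δ) = (k*)^(1−α) = 6.56^0.71 = 3.8019.
Therefore s = 3.8019 × (n + δ) = 3.8019 × 0.071 = 0.2699.

s ≈ 0.270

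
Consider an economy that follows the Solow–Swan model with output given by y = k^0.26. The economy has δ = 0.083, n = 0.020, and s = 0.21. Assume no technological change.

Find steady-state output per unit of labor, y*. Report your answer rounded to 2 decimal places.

At the steady state, Δk = 0, so s·k^α = (n + δ)·k.
Rearranging, k^(1−α) = s / (n + δ).
k^0.74 = 0.21 / (0.020 + 0.083) = 0.21 / 0.103 = 2.0388
k* = 2.0388^(1/0.74) ≈ 2.6186
y* = (k*)^α = 2.6186^0.26 ≈ 1.2844

y* ≈ 1.28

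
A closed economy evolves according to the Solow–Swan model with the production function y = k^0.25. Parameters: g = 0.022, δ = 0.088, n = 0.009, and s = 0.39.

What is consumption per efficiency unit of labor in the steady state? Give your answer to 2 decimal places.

Steady state requires s·f(k) = (n + g + δ)·k, i.e. s·k^α = (n + g + δ)·k.
Dividing both sides by k: k^(1−α) = s / (n + g + δ).
k^0.75 = 0.39 / (0.009 + 0.022 + 0.088) = 0.39 / 0.119 = 3.2773
k* = 3.2773^(1/0.75) ≈ 4.8680
y* = (k*)^α = 4.8680^0.25 ≈ 1.4854
c* = (1 − s)·y* = (1 − 0.39) × 1.4854 ≈ 0.9061

c* = 0.91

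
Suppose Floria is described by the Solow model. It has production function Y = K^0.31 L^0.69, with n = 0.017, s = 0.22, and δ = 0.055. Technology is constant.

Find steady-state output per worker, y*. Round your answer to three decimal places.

Steady state requires s·f(k) = (n + δ)·k, i.e. s·k^α = (n + δ)·k.
Rearranging, k^(1−α) = s / (n + δ).
k^0.69 = 0.22 / (0.017 + 0.055) = 0.22 / 0.072 = 3.0556
k* = 3.0556^(1/0.69) ≈ 5.0471
y* = (k*)^α = 5.0471^0.31 ≈ 1.6517

y* ≈ 1.652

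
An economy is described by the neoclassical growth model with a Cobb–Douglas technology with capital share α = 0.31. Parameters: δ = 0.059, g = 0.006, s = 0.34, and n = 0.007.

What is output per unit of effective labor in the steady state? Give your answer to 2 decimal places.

y* = 2.01

Steady state requires s·f(k) = (n + g + δ)·k, i.e. s·k^α = (n + g + δ)·k.
Rearranging, k^(1−α) = s / (n + g + δ).
k^0.69 = 0.34 / (0.007 + 0.006 + 0.059) = 0.34 / 0.072 = 4.7222
k* = 4.7222^(1/0.69) ≈ 9.4846
y* = (k*)^α = 9.4846^0.31 ≈ 2.0085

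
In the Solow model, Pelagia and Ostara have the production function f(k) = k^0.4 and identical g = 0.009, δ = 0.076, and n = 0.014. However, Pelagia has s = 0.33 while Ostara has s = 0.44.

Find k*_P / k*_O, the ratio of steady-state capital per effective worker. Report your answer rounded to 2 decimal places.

k*_P / k*_O ≈ 0.62

Steady-state k* = [s/(n + g + δ)]^(1/(1−α)), so the ratio is [ (s_P/(n + g + δ)_P) / (s_O/(n + g + δ)_O) ]^1.6667.
s_P/(n + g + δ)_P = 0.33/0.099 = 3.3333; s_O/(n + g + δ)_O = 0.44/0.099 = 4.4444.
Ratio = (3.3333/4.4444)^1.6667 = 0.7500^1.6667 ≈ 0.6191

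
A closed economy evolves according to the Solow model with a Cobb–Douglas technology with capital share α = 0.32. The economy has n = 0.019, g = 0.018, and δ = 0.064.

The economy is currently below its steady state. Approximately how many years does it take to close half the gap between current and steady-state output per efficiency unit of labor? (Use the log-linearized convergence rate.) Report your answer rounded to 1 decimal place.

Near the steady state the convergence rate is λ = (1 − α)(n + g + δ).
λ = (1 − 0.32) × 0.101 = 0.68 × 0.101 = 0.06868
Half-life = ln 2 / λ = 0.6931 / 0.06868 ≈ 10.09 years

t_½ ≈ 10.1 years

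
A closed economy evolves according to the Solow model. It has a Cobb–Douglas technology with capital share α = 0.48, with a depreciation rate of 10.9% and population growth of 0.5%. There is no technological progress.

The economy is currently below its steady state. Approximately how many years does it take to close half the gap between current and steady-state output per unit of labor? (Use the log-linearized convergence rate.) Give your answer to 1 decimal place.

half-life ≈ 11.7 years

Near the steady state the convergence rate is λ = (1 − α)(n + δ).
λ = (1 − 0.48) × 0.114 = 0.52 × 0.114 = 0.05928
Half-life = ln 2 / λ = 0.6931 / 0.05928 ≈ 11.69 years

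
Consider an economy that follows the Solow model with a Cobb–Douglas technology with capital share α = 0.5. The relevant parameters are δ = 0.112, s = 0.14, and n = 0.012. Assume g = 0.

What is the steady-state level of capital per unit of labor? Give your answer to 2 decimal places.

k* = 1.27

In steady state, investment equals break-even investment: s·k^α = (n + δ)·k.
Rearranging, k^(1−α) = s / (n + δ).
k^0.5 = 0.14 / (0.012 + 0.112) = 0.14 / 0.124 = 1.1290
k* = 1.1290^(1/0.5) ≈ 1.2746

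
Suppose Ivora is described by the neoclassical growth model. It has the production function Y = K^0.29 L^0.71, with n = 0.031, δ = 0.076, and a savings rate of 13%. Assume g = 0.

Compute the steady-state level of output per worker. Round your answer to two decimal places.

y* ≈ 1.08

At the steady state, Δk = 0, so s·k^α = (n + δ)·k.
Dividing both sides by k: k^(1−α) = s / (n + δ).
k^0.71 = 0.13 / (0.031 + 0.076) = 0.13 / 0.107 = 1.2150
k* = 1.2150^(1/0.71) ≈ 1.3156
y* = (k*)^α = 1.3156^0.29 ≈ 1.0828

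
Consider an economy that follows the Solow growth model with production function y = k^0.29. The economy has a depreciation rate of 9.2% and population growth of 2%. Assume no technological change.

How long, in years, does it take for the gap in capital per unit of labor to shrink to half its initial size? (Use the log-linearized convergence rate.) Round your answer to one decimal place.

t_½ ≈ 8.7 years

Near the steady state the convergence rate is λ = (1 − α)(n + δ).
λ = (1 − 0.29) × 0.112 = 0.71 × 0.112 = 0.07952
Half-life = ln 2 / λ = 0.6931 / 0.07952 ≈ 8.72 years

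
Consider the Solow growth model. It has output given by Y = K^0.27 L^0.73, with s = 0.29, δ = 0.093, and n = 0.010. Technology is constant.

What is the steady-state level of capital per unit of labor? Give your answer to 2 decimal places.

k* = 4.13

At the steady state, Δk = 0, so s·k^α = (n + δ)·k.
Rearranging, k^(1−α) = s / (n + δ).
k^0.73 = 0.29 / (0.010 + 0.093) = 0.29 / 0.103 = 2.8155
k* = 2.8155^(1/0.73) ≈ 4.1289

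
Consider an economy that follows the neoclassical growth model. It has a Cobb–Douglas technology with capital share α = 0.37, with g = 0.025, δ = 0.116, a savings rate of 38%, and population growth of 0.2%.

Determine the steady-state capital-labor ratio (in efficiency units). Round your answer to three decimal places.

k* = 4.718

At the steady state, Δk = 0, so s·k^α = (n + g + δ)·k.
Rearranging, k^(1−α) = s / (n + g + δ).
k^0.63 = 0.38 / (0.002 + 0.025 + 0.116) = 0.38 / 0.143 = 2.6573
k* = 2.6573^(1/0.63) ≈ 4.7175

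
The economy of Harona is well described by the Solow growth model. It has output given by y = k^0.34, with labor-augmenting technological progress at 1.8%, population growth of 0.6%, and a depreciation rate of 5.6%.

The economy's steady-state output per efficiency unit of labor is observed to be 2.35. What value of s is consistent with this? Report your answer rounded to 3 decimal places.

s ≈ 0.420

Steady state requires s·f(k) = (n + g + δ)·k, i.e. s·k^α = (n + g + δ)·k.
Since y* = [s/(n + g + δ)]^(α/(1−α)), we have s/(n + g + δ) = (y*)^((1−α)/α) = 2.35^1.9412 = 5.2519.
Therefore s = 5.2519 × (n + g + δ) = 5.2519 × 0.080 = 0.4202.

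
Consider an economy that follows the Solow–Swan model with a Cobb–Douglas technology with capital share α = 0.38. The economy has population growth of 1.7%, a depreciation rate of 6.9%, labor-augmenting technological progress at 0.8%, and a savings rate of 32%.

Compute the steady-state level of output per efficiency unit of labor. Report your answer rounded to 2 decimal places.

In steady state, investment equals break-even investment: s·k^α = (n + g + δ)·k.
Rearranging, k^(1−α) = s / (n + g + δ).
k^0.62 = 0.32 / (0.017 + 0.008 + 0.069) = 0.32 / 0.094 = 3.4043
k* = 3.4043^(1/0.62) ≈ 7.2129
y* = (k*)^α = 7.2129^0.38 ≈ 2.1188

y* ≈ 2.12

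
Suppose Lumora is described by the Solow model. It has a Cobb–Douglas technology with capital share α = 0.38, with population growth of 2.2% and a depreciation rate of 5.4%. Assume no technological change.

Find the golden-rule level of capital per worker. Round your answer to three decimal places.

k_gold ≈ 13.408

The golden rule sets f'(k) = n + δ, i.e. α·k^(α−1) = n + δ.
So k^(1−α) = α / (n + δ) = 0.38 / 0.076 = 5.0000.
k_gold = 5.0000^(1/0.62) ≈ 13.4082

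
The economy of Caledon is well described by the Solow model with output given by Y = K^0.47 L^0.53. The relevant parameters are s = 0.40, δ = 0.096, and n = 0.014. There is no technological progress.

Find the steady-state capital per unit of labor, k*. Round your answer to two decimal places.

k* = 11.43

In steady state, investment equals break-even investment: s·k^α = (n + δ)·k.
Dividing both sides by k: k^(1−α) = s / (n + δ).
k^0.53 = 0.40 / (0.014 + 0.096) = 0.40 / 0.110 = 3.6364
k* = 3.6364^(1/0.53) ≈ 11.4254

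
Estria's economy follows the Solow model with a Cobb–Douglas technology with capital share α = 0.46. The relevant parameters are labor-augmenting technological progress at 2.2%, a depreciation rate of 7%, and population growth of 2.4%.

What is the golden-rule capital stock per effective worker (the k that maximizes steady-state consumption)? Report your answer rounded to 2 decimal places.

The golden rule sets f'(k) = n + g + δ, i.e. α·k^(α−1) = n + g + δ.
So k^(1−α) = α / (n + g + δ) = 0.46 / 0.116 = 3.9655.
k_gold = 3.9655^(1/0.54) ≈ 12.8221

k_gold ≈ 12.82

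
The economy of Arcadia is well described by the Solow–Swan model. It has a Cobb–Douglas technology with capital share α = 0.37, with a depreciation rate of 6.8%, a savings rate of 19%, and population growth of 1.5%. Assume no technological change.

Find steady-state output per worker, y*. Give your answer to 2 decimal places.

y* ≈ 1.63

Steady state requires s·f(k) = (n + δ)·k, i.e. s·k^α = (n + δ)·k.
Rearranging, k^(1−α) = s / (n + δ).
k^0.63 = 0.19 / (0.015 + 0.068) = 0.19 / 0.083 = 2.2892
k* = 2.2892^(1/0.63) ≈ 3.7233
y* = (k*)^α = 3.7233^0.37 ≈ 1.6265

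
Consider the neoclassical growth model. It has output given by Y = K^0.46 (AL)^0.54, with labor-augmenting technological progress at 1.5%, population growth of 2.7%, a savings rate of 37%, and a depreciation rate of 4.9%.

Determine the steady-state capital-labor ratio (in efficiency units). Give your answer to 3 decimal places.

k* ≈ 13.430

At the steady state, Δk = 0, so s·k^α = (n + g + δ)·k.
Rearranging, k^(1−α) = s / (n + g + δ).
k^0.54 = 0.37 / (0.027 + 0.015 + 0.049) = 0.37 / 0.091 = 4.0659
k* = 4.0659^(1/0.54) ≈ 13.4298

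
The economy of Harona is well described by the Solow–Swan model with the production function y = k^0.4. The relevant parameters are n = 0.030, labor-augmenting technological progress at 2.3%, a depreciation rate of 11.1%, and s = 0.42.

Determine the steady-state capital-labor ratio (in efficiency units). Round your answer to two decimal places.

k* = 4.79

Steady state requires s·f(k) = (n + g + δ)·k, i.e. s·k^α = (n + g + δ)·k.
Rearranging, k^(1−α) = s / (n + g + δ).
k^0.6 = 0.42 / (0.030 + 0.023 + 0.111) = 0.42 / 0.164 = 2.5610
k* = 2.5610^(1/0.6) ≈ 4.7938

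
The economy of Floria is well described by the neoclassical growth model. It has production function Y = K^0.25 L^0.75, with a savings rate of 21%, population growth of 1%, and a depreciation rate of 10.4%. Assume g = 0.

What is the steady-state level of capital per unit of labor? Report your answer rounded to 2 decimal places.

Steady state requires s·f(k) = (n + δ)·k, i.e. s·k^α = (n + δ)·k.
Dividing both sides by k: k^(1−α) = s / (n + δ).
k^0.75 = 0.21 / (0.010 + 0.104) = 0.21 / 0.114 = 1.8421
k* = 1.8421^(1/0.75) ≈ 2.2581

k* = 2.26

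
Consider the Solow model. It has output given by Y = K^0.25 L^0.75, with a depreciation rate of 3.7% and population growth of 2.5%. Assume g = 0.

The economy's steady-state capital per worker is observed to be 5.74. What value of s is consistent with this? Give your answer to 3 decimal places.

At the steady state, Δk = 0, so s·k^α = (n + δ)·k.
So s / (n + δ) = (k*)^(1−α) = 5.74^0.75 = 3.7084.
Therefore s = 3.7084 × (n + δ) = 3.7084 × 0.062 = 0.2299.

s ≈ 0.230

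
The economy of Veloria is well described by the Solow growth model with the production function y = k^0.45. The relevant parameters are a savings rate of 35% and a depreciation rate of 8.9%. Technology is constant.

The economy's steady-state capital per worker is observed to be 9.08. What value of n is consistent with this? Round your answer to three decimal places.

At the steady state, Δk = 0, so s·k^α = (n + δ)·k.
So s / (n + δ) = (k*)^(1−α) = 9.08^0.55 = 3.3647.
Therefore n + δ = s / 3.3647 = 0.35 / 3.3647 = 0.1040, so n = 0.1040 − 0.089 = 0.0150.

n ≈ 0.015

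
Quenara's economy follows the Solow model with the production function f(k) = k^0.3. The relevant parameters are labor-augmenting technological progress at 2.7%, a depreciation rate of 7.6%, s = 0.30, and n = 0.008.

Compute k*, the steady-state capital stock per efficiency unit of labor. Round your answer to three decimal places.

k* ≈ 4.139

In steady state, investment equals break-even investment: s·k^α = (n + g + δ)·k.
Dividing both sides by k: k^(1−α) = s / (n + g + δ).
k^0.7 = 0.30 / (0.008 + 0.027 + 0.076) = 0.30 / 0.111 = 2.7027
k* = 2.7027^(1/0.7) ≈ 4.1386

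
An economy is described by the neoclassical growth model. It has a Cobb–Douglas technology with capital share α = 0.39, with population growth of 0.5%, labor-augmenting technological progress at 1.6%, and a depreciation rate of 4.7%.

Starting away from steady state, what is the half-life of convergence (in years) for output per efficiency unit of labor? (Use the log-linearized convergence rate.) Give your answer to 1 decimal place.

half-life ≈ 16.7 years

Near the steady state the convergence rate is λ = (1 − α)(n + g + δ).
λ = (1 − 0.39) × 0.068 = 0.61 × 0.068 = 0.04148
Half-life = ln 2 / λ = 0.6931 / 0.04148 ≈ 16.71 years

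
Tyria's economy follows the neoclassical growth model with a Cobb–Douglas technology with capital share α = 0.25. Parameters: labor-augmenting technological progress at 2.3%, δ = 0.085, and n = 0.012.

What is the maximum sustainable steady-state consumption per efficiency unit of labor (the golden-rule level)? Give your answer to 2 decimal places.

c_gold ≈ 0.96

At the golden rule, f'(k) = n + g + δ, so α·k^(α−1) = n + g + δ and k_gold = (α/(n + g + δ))^(1/(1−α)).
k_gold = (0.25/0.120)^(1/0.75) = 2.0833^1.3333 ≈ 2.6607
c_gold = f(k_gold) − (n + g + δ)·k_gold = 1.2772 − 0.120×2.6607 ≈ 0.9579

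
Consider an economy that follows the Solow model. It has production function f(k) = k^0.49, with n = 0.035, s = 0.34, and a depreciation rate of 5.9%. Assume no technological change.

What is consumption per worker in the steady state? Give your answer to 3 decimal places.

c* = 2.270

Steady state requires s·f(k) = (n + δ)·k, i.e. s·k^α = (n + δ)·k.
Rearranging, k^(1−α) = s / (n + δ).
k^0.51 = 0.34 / (0.035 + 0.059) = 0.34 / 0.094 = 3.6170
k* = 3.6170^(1/0.51) ≈ 12.4394
y* = (k*)^α = 12.4394^0.49 ≈ 3.4392
c* = (1 − s)·y* = (1 − 0.34) × 3.4392 ≈ 2.2699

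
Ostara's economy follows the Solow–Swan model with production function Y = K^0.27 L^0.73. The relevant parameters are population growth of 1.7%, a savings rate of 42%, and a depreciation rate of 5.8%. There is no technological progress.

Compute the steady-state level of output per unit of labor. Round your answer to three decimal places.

y* = 1.891

At the steady state, Δk = 0, so s·k^α = (n + δ)·k.
Rearranging, k^(1−α) = s / (n + δ).
k^0.73 = 0.42 / (0.017 + 0.058) = 0.42 / 0.075 = 5.6000
k* = 5.6000^(1/0.73) ≈ 10.5905
y* = (k*)^α = 10.5905^0.27 ≈ 1.8912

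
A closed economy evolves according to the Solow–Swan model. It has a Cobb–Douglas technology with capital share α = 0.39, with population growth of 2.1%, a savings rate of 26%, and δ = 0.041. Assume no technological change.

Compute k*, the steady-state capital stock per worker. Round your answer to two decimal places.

k* ≈ 10.49

Steady state requires s·f(k) = (n + δ)·k, i.e. s·k^α = (n + δ)·k.
Dividing both sides by k: k^(1−α) = s / (n + δ).
k^0.61 = 0.26 / (0.021 + 0.041) = 0.26 / 0.062 = 4.1935
k* = 4.1935^(1/0.61) ≈ 10.4862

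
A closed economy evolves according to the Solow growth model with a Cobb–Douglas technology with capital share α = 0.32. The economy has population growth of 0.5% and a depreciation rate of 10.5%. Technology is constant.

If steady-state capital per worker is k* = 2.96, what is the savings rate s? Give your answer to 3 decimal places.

In steady state, investment equals break-even investment: s·k^α = (n + δ)·k.
So s / (n + δ) = (k*)^(1−α) = 2.96^0.68 = 2.0916.
Therefore s = 2.0916 × (n + δ) = 2.0916 × 0.110 = 0.2301.

s ≈ 0.230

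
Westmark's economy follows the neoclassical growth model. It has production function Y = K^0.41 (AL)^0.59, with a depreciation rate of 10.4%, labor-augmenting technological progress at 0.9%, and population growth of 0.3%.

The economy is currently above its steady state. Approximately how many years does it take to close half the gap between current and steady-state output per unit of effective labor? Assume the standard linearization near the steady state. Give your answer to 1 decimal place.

Near the steady state the convergence rate is λ = (1 − α)(n + g + δ).
λ = (1 − 0.41) × 0.116 = 0.59 × 0.116 = 0.06844
Half-life = ln 2 / λ = 0.6931 / 0.06844 ≈ 10.13 years

about 10.1 years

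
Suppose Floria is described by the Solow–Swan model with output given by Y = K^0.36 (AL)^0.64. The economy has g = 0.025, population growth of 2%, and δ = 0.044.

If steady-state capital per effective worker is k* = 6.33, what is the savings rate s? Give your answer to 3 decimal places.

s ≈ 0.290

In steady state, investment equals break-even investment: s·k^α = (n + g + δ)·k.
So s / (n + g + δ) = (k*)^(1−α) = 6.33^0.64 = 3.2576.
Therefore s = 3.2576 × (n + g + δ) = 3.2576 × 0.089 = 0.2899.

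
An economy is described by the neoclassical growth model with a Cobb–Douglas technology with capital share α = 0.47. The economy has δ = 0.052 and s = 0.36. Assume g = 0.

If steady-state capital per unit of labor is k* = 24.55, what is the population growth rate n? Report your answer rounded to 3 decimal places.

Steady state requires s·f(k) = (n + δ)·k, i.e. s·k^α = (n + δ)·k.
So s / (n + δ) = (k*)^(1−α) = 24.55^0.53 = 5.4542.
Therefore n + δ = s / 5.4542 = 0.36 / 5.4542 = 0.0660, so n = 0.0660 − 0.052 = 0.0140.

n ≈ 0.014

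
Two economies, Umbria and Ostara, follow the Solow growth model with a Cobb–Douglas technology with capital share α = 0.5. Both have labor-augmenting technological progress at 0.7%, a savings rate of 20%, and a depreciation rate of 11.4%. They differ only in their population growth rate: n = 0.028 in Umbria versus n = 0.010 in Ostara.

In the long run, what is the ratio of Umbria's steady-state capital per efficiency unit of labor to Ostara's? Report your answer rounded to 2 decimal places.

Steady-state k* = [s/(n + g + δ)]^(1/(1−α)), so the ratio is [ (s_U/(n + g + δ)_U) / (s_O/(n + g + δ)_O) ]^2.
s_U/(n + g + δ)_U = 0.20/0.149 = 1.3423; s_O/(n + g + δ)_O = 0.20/0.131 = 1.5267.
Ratio = (1.3423/1.5267)^2 = 0.8792^2 ≈ 0.7730

k*_U / k*_O ≈ 0.77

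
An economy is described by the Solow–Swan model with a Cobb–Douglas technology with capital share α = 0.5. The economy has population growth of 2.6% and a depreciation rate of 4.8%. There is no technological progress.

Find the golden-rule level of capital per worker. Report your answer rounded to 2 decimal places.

The golden rule sets f'(k) = n + δ, i.e. α·k^(α−1) = n + δ.
So k^(1−α) = α / (n + δ) = 0.5 / 0.074 = 6.7568.
k_gold = 6.7568^(1/0.5) ≈ 45.6543

k_gold ≈ 45.65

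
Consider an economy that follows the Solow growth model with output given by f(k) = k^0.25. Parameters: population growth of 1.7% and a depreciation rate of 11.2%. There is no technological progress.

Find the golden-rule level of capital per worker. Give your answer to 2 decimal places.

The golden rule sets f'(k) = n + δ, i.e. α·k^(α−1) = n + δ.
So k^(1−α) = α / (n + δ) = 0.25 / 0.129 = 1.9380.
k_gold = 1.9380^(1/0.75) ≈ 2.4162

k_gold ≈ 2.42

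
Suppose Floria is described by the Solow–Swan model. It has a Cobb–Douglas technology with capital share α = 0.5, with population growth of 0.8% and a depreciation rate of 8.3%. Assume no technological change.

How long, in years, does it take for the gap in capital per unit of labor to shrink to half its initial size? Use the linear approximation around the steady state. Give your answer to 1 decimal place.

Near the steady state the convergence rate is λ = (1 − α)(n + δ).
λ = (1 − 0.5) × 0.091 = 0.5 × 0.091 = 0.0455
Half-life = ln 2 / λ = 0.6931 / 0.0455 ≈ 15.23 years

half-life ≈ 15.2 years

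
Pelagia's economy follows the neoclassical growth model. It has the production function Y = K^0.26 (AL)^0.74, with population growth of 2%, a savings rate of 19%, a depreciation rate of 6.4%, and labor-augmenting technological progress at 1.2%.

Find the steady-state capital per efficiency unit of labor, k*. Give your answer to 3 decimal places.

k* ≈ 2.516

At the steady state, Δk = 0, so s·k^α = (n + g + δ)·k.
Dividing both sides by k: k^(1−α) = s / (n + g + δ).
k^0.74 = 0.19 / (0.020 + 0.012 + 0.064) = 0.19 / 0.096 = 1.9792
k* = 1.9792^(1/0.74) ≈ 2.5157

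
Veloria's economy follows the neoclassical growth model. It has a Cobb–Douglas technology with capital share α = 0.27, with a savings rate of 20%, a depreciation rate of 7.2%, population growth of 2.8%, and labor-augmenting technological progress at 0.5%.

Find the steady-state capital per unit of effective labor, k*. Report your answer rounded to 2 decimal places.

At the steady state, Δk = 0, so s·k^α = (n + g + δ)·k.
Rearranging, k^(1−α) = s / (n + g + δ).
k^0.73 = 0.20 / (0.028 + 0.005 + 0.072) = 0.20 / 0.105 = 1.9048
k* = 1.9048^(1/0.73) ≈ 2.4174

k* ≈ 2.42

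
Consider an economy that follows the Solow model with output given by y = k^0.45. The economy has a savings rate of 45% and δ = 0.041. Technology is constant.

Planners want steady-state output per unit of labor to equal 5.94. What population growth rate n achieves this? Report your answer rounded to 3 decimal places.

n ≈ 0.010

In steady state, investment equals break-even investment: s·k^α = (n + δ)·k.
Since y* = [s/(n + δ)]^(α/(1−α)), we have s/(n + δ) = (y*)^((1−α)/α) = 5.94^1.2222 = 8.8251.
Therefore n + δ = s / 8.8251 = 0.45 / 8.8251 = 0.0510, so n = 0.0510 − 0.041 = 0.0100.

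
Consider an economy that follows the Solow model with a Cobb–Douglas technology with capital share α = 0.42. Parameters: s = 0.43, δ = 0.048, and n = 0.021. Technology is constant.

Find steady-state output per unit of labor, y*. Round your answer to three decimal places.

y* ≈ 3.762

At the steady state, Δk = 0, so s·k^α = (n + δ)·k.
Dividing both sides by k: k^(1−α) = s / (n + δ).
k^0.58 = 0.43 / (0.021 + 0.048) = 0.43 / 0.069 = 6.2319
k* = 6.2319^(1/0.58) ≈ 23.4442
y* = (k*)^α = 23.4442^0.42 ≈ 3.7620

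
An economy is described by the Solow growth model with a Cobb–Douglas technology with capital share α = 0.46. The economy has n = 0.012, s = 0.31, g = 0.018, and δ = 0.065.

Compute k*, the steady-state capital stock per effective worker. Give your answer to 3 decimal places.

Steady state requires s·f(k) = (n + g + δ)·k, i.e. s·k^α = (n + g + δ)·k.
Dividing both sides by k: k^(1−α) = s / (n + g + δ).
k^0.54 = 0.31 / (0.012 + 0.018 + 0.065) = 0.31 / 0.095 = 3.2632
k* = 3.2632^(1/0.54) ≈ 8.9370

k* = 8.937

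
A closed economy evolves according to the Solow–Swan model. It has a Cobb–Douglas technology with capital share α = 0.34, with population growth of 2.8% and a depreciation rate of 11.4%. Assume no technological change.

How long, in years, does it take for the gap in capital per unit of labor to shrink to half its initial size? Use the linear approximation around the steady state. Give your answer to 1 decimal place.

about 7.4 years

Near the steady state the convergence rate is λ = (1 − α)(n + δ).
λ = (1 − 0.34) × 0.142 = 0.66 × 0.142 = 0.09372
Half-life = ln 2 / λ = 0.6931 / 0.09372 ≈ 7.40 years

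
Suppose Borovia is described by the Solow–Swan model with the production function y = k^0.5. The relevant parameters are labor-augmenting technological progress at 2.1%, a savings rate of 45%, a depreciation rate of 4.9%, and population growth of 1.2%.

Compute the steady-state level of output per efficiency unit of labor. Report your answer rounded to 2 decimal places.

In steady state, investment equals break-even investment: s·k^α = (n + g + δ)·k.
Rearranging, k^(1−α) = s / (n + g + δ).
k^0.5 = 0.45 / (0.012 + 0.021 + 0.049) = 0.45 / 0.082 = 5.4878
k* = 5.4878^(1/0.5) ≈ 30.1159
y* = (k*)^α = 30.1159^0.5 ≈ 5.4878

y* ≈ 5.49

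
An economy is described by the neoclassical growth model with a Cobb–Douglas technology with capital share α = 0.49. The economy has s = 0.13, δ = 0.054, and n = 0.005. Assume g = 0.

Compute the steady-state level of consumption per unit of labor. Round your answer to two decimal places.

Steady state requires s·f(k) = (n + δ)·k, i.e. s·k^α = (n + δ)·k.
Rearranging, k^(1−α) = s / (n + δ).
k^0.51 = 0.13 / (0.005 + 0.054) = 0.13 / 0.059 = 2.2034
k* = 2.2034^(1/0.51) ≈ 4.7069
y* = (k*)^α = 4.7069^0.49 ≈ 2.1362
c* = (1 − s)·y* = (1 − 0.13) × 2.1362 ≈ 1.8585

c* = 1.86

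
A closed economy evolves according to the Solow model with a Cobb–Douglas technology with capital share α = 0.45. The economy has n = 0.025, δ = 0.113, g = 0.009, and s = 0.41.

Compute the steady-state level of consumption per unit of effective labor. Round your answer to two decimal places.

In steady state, investment equals break-even investment: s·k^α = (n + g + δ)·k.
Rearranging, k^(1−α) = s / (n + g + δ).
k^0.55 = 0.41 / (0.025 + 0.009 + 0.113) = 0.41 / 0.147 = 2.7891
k* = 2.7891^(1/0.55) ≈ 6.4556
y* = (k*)^α = 6.4556^0.45 ≈ 2.3146
c* = (1 − s)·y* = (1 − 0.41) × 2.3146 ≈ 1.3656

c* = 1.37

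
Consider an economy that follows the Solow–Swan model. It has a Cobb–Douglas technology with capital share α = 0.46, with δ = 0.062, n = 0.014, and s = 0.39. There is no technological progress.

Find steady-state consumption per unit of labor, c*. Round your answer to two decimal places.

In steady state, investment equals break-even investment: s·k^α = (n + δ)·k.
Rearranging, k^(1−α) = s / (n + δ).
k^0.54 = 0.39 / (0.014 + 0.062) = 0.39 / 0.076 = 5.1316
k* = 5.1316^(1/0.54) ≈ 20.6673
y* = (k*)^α = 20.6673^0.46 ≈ 4.0275
c* = (1 − s)·y* = (1 − 0.39) × 4.0275 ≈ 2.4568

c* ≈ 2.46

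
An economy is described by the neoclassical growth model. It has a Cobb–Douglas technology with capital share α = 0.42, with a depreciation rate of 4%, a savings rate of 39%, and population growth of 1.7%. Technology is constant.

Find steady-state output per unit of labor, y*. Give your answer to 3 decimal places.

y* ≈ 4.025

At the steady state, Δk = 0, so s·k^α = (n + δ)·k.
Rearranging, k^(1−α) = s / (n + δ).
k^0.58 = 0.39 / (0.017 + 0.040) = 0.39 / 0.057 = 6.8421
k* = 6.8421^(1/0.58) ≈ 27.5411
y* = (k*)^α = 27.5411^0.42 ≈ 4.0252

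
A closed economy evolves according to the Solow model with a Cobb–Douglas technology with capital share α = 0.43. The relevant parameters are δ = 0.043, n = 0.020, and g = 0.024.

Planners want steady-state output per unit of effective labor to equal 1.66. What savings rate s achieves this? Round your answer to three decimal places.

In steady state, investment equals break-even investment: s·k^α = (n + g + δ)·k.
Since y* = [s/(n + g + δ)]^(α/(1−α)), we have s/(n + g + δ) = (y*)^((1−α)/α) = 1.66^1.3256 = 1.9578.
Therefore s = 1.9578 × (n + g + δ) = 1.9578 × 0.087 = 0.1703.

s ≈ 0.170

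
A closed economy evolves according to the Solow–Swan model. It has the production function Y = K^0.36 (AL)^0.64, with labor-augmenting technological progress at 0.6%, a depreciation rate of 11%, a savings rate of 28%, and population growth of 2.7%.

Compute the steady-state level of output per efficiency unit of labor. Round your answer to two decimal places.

y* ≈ 1.46

Steady state requires s·f(k) = (n + g + δ)·k, i.e. s·k^α = (n + g + δ)·k.
Dividing both sides by k: k^(1−α) = s / (n + g + δ).
k^0.64 = 0.28 / (0.027 + 0.006 + 0.110) = 0.28 / 0.143 = 1.9580
k* = 1.9580^(1/0.64) ≈ 2.8573
y* = (k*)^α = 2.8573^0.36 ≈ 1.4593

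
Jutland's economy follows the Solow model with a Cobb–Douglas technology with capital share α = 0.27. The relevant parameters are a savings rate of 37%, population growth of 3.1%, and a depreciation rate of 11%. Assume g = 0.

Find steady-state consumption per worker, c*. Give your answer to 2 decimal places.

At the steady state, Δk = 0, so s·k^α = (n + δ)·k.
Dividing both sides by k: k^(1−α) = s / (n + δ).
k^0.73 = 0.37 / (0.031 + 0.110) = 0.37 / 0.141 = 2.6241
k* = 2.6241^(1/0.73) ≈ 3.7493
y* = (k*)^α = 3.7493^0.27 ≈ 1.4288
c* = (1 − s)·y* = (1 − 0.37) × 1.4288 ≈ 0.9001

c* = 0.90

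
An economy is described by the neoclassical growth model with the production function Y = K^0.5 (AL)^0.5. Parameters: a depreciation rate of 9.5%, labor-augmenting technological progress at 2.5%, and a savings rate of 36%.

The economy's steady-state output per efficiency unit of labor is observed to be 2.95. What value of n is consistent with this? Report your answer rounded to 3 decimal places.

n ≈ 0.002

In steady state, investment equals break-even investment: s·k^α = (n + g + δ)·k.
Since y* = [s/(n + g + δ)]^(α/(1−α)), we have s/(n + g + δ) = (y*)^((1−α)/α) = 2.95^1 = 2.9500.
Therefore n + g + δ = s / 2.9500 = 0.36 / 2.9500 = 0.1220, so n = 0.1220 − 0.120 = 0.0020.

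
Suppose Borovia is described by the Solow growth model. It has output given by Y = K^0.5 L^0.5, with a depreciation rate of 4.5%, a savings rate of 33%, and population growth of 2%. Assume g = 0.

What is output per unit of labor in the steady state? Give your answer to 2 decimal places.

y* = 5.08

In steady state, investment equals break-even investment: s·k^α = (n + δ)·k.
Rearranging, k^(1−α) = s / (n + δ).
k^0.5 = 0.33 / (0.020 + 0.045) = 0.33 / 0.065 = 5.0769
k* = 5.0769^(1/0.5) ≈ 25.7749
y* = (k*)^α = 25.7749^0.5 ≈ 5.0769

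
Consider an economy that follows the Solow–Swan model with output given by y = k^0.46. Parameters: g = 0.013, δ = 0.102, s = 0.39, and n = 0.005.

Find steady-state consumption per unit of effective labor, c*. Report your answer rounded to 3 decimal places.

At the steady state, Δk = 0, so s·k^α = (n + g + δ)·k.
Rearranging, k^(1−α) = s / (n + g + δ).
k^0.54 = 0.39 / (0.005 + 0.013 + 0.102) = 0.39 / 0.120 = 3.2500
k* = 3.2500^(1/0.54) ≈ 8.8702
y* = (k*)^α = 8.8702^0.46 ≈ 2.7293
c* = (1 − s)·y* = (1 − 0.39) × 2.7293 ≈ 1.6649

c* = 1.665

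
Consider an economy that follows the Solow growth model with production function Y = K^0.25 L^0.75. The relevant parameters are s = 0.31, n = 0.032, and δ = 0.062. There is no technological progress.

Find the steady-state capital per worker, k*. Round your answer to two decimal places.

At the steady state, Δk = 0, so s·k^α = (n + δ)·k.
Dividing both sides by k: k^(1−α) = s / (n + δ).
k^0.75 = 0.31 / (0.032 + 0.062) = 0.31 / 0.094 = 3.2979
k* = 3.2979^(1/0.75) ≈ 4.9089

k* ≈ 4.91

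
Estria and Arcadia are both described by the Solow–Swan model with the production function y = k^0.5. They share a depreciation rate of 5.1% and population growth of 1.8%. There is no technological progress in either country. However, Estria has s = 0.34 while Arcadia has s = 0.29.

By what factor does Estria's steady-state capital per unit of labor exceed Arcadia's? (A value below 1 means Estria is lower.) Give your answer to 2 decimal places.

k*_E / k*_A ≈ 1.37

Steady-state k* = [s/(n + δ)]^(1/(1−α)), so the ratio is [ (s_E/(n + δ)_E) / (s_A/(n + δ)_A) ]^2.
s_E/(n + δ)_E = 0.34/0.069 = 4.9275; s_A/(n + δ)_A = 0.29/0.069 = 4.2029.
Ratio = (4.9275/4.2029)^2 = 1.1724^2 ≈ 1.3745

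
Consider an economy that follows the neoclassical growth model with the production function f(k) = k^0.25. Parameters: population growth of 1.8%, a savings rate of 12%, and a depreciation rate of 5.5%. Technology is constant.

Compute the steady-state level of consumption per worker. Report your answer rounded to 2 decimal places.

In steady state, investment equals break-even investment: s·k^α = (n + δ)·k.
Rearranging, k^(1−α) = s / (n + δ).
k^0.75 = 0.12 / (0.018 + 0.055) = 0.12 / 0.073 = 1.6438
k* = 1.6438^(1/0.75) ≈ 1.9400
y* = (k*)^α = 1.9400^0.25 ≈ 1.1802
c* = (1 − s)·y* = (1 − 0.12) × 1.1802 ≈ 1.0386

c* ≈ 1.04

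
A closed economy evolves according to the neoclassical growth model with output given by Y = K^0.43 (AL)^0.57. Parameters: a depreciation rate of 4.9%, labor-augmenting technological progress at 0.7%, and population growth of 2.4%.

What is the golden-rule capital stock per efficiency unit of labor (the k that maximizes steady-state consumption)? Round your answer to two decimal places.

k_gold ≈ 19.11

The golden rule sets f'(k) = n + g + δ, i.e. α·k^(α−1) = n + g + δ.
So k^(1−α) = α / (n + g + δ) = 0.43 / 0.080 = 5.3750.
k_gold = 5.3750^(1/0.57) ≈ 19.1146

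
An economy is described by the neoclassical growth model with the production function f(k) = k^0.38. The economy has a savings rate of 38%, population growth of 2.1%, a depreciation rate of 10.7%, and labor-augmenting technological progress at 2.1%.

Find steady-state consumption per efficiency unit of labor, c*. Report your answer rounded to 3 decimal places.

In steady state, investment equals break-even investment: s·k^α = (n + g + δ)·k.
Rearranging, k^(1−α) = s / (n + g + δ).
k^0.62 = 0.38 / (0.021 + 0.021 + 0.107) = 0.38 / 0.149 = 2.5503
k* = 2.5503^(1/0.62) ≈ 4.5268
y* = (k*)^α = 4.5268^0.38 ≈ 1.7750
c* = (1 − s)·y* = (1 − 0.38) × 1.7750 ≈ 1.1005

c* ≈ 1.101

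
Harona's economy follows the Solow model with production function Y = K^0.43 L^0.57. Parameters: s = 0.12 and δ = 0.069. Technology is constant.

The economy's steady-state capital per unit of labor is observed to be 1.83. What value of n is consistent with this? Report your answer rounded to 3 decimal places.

n ≈ 0.016

Steady state requires s·f(k) = (n + δ)·k, i.e. s·k^α = (n + δ)·k.
So s / (n + δ) = (k*)^(1−α) = 1.83^0.57 = 1.4112.
Therefore n + δ = s / 1.4112 = 0.12 / 1.4112 = 0.0850, so n = 0.0850 − 0.069 = 0.0160.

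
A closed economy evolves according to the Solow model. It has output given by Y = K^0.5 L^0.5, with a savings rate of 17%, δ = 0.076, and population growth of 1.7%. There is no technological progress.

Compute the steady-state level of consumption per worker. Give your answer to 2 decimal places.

c* = 1.52

In steady state, investment equals break-even investment: s·k^α = (n + δ)·k.
Dividing both sides by k: k^(1−α) = s / (n + δ).
k^0.5 = 0.17 / (0.017 + 0.076) = 0.17 / 0.093 = 1.8280
k* = 1.8280^(1/0.5) ≈ 3.3416
y* = (k*)^α = 3.3416^0.5 ≈ 1.8280
c* = (1 − s)·y* = (1 − 0.17) × 1.8280 ≈ 1.5172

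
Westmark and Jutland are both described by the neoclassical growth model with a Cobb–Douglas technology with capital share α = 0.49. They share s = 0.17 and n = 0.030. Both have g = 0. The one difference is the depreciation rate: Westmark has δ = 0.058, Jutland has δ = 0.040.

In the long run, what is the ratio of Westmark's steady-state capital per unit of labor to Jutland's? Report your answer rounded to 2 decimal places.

Steady-state k* = [s/(n + δ)]^(1/(1−α)), so the ratio is [ (s_W/(n + δ)_W) / (s_J/(n + δ)_J) ]^1.9608.
s_W/(n + δ)_W = 0.17/0.088 = 1.9318; s_J/(n + δ)_J = 0.17/0.070 = 2.4286.
Ratio = (1.9318/2.4286)^1.9608 = 0.7954^1.9608 ≈ 0.6384

ratio ≈ 0.64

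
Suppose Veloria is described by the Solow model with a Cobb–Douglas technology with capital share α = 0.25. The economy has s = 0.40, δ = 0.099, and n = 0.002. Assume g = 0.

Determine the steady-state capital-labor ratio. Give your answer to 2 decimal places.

k* = 6.27

Steady state requires s·f(k) = (n + δ)·k, i.e. s·k^α = (n + δ)·k.
Rearranging, k^(1−α) = s / (n + δ).
k^0.75 = 0.40 / (0.002 + 0.099) = 0.40 / 0.101 = 3.9604
k* = 3.9604^(1/0.75) ≈ 6.2659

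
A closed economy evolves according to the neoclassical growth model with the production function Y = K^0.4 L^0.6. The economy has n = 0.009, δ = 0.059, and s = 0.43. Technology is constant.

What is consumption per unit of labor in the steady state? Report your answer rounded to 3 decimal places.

c* = 1.949

At the steady state, Δk = 0, so s·k^α = (n + δ)·k.
Dividing both sides by k: k^(1−α) = s / (n + δ).
k^0.6 = 0.43 / (0.009 + 0.059) = 0.43 / 0.068 = 6.3235
k* = 6.3235^(1/0.6) ≈ 21.6237
y* = (k*)^α = 21.6237^0.4 ≈ 3.4196
c* = (1 − s)·y* = (1 − 0.43) × 3.4196 ≈ 1.9492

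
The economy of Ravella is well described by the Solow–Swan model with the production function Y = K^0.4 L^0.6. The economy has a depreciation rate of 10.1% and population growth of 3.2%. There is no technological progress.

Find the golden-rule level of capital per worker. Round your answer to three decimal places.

The golden rule sets f'(k) = n + δ, i.e. α·k^(α−1) = n + δ.
So k^(1−α) = α / (n + δ) = 0.4 / 0.133 = 3.0075.
k_gold = 3.0075^(1/0.6) ≈ 6.2663

k_gold ≈ 6.266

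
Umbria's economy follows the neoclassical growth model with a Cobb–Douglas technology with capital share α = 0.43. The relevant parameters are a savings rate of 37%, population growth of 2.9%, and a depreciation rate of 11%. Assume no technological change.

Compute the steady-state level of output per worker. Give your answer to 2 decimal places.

Steady state requires s·f(k) = (n + δ)·k, i.e. s·k^α = (n + δ)·k.
Rearranging, k^(1−α) = s / (n + δ).
k^0.57 = 0.37 / (0.029 + 0.110) = 0.37 / 0.139 = 2.6619
k* = 2.6619^(1/0.57) ≈ 5.5712
y* = (k*)^α = 5.5712^0.43 ≈ 2.0929

y* ≈ 2.09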